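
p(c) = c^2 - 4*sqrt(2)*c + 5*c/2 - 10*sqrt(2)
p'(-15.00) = -33.16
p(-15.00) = 258.21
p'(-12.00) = -27.16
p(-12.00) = 167.74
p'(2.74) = 2.32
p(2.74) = -15.28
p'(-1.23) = -5.62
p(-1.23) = -8.75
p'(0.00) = -3.16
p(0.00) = -14.14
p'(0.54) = -2.08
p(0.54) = -15.56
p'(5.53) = 7.90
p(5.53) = -1.02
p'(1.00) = -1.16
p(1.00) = -16.30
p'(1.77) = 0.38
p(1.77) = -16.60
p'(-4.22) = -11.60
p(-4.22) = 16.99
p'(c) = 2*c - 4*sqrt(2) + 5/2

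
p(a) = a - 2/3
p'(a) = 1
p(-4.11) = -4.78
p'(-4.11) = 1.00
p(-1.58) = -2.25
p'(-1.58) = 1.00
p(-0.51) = -1.18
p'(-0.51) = 1.00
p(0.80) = 0.13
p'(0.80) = 1.00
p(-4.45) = -5.12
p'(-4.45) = 1.00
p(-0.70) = -1.37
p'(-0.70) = 1.00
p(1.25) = 0.58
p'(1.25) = 1.00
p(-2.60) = -3.27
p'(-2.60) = 1.00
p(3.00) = 2.33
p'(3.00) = 1.00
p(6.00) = 5.33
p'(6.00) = 1.00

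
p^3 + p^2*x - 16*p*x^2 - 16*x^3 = (p - 4*x)*(p + x)*(p + 4*x)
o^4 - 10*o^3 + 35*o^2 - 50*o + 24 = (o - 4)*(o - 3)*(o - 2)*(o - 1)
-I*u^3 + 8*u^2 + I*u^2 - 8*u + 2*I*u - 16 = (u - 2)*(u + 8*I)*(-I*u - I)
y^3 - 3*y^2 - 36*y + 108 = (y - 6)*(y - 3)*(y + 6)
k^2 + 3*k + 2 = (k + 1)*(k + 2)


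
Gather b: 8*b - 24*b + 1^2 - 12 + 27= 16 - 16*b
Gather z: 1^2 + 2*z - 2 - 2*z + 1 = 0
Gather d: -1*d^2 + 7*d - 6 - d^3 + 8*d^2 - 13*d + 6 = -d^3 + 7*d^2 - 6*d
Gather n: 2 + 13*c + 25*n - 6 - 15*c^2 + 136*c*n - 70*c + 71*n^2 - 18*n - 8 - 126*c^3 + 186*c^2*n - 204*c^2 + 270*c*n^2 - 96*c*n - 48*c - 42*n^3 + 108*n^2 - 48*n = -126*c^3 - 219*c^2 - 105*c - 42*n^3 + n^2*(270*c + 179) + n*(186*c^2 + 40*c - 41) - 12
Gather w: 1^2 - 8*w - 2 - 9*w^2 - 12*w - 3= -9*w^2 - 20*w - 4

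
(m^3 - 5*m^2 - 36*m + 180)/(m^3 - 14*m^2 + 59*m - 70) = (m^2 - 36)/(m^2 - 9*m + 14)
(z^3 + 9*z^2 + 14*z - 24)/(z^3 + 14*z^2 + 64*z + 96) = (z - 1)/(z + 4)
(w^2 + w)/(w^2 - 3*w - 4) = w/(w - 4)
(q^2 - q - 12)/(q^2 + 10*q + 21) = (q - 4)/(q + 7)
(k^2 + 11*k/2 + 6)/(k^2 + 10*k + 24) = (k + 3/2)/(k + 6)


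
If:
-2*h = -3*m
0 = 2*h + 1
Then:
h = -1/2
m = -1/3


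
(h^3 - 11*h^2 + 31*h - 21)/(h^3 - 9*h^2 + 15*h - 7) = (h - 3)/(h - 1)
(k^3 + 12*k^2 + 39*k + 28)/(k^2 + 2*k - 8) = (k^2 + 8*k + 7)/(k - 2)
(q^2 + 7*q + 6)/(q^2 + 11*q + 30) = (q + 1)/(q + 5)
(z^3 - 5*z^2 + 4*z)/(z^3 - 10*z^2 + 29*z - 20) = z/(z - 5)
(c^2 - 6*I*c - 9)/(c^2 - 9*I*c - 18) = (c - 3*I)/(c - 6*I)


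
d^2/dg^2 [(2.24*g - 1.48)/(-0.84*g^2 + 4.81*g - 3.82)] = (-(1.68*g - 4.81)*(2.24*g - 1.48)*(3.36*g - 9.62) + (11.2896*g - 24.0352)*(0.84*g^2 - 4.81*g + 3.82))/(0.84*g^2 - 4.81*g + 3.82)^3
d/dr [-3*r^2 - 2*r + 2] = -6*r - 2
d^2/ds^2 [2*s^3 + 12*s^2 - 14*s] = 12*s + 24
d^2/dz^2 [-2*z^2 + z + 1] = -4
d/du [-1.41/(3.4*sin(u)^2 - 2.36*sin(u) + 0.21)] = (9.588*sin(u) - 3.3276)*cos(u)/(3.4*sin(u)^2 - 2.36*sin(u) + 0.21)^2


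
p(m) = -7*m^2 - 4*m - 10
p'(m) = -14*m - 4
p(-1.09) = -13.96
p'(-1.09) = 11.26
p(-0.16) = -9.54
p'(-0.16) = -1.76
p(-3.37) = -76.02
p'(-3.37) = 43.18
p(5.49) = -242.94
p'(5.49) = -80.86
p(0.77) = -17.23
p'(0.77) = -14.78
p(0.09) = -10.42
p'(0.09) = -5.26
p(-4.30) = -122.23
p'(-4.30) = 56.20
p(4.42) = -164.43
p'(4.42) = -65.88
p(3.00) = -85.00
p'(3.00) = -46.00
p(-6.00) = -238.00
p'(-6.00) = 80.00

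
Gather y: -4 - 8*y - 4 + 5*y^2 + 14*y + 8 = 5*y^2 + 6*y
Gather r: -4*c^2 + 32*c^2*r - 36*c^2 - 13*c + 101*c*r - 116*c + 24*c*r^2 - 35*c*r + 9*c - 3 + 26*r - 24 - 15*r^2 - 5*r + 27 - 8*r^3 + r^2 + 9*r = -40*c^2 - 120*c - 8*r^3 + r^2*(24*c - 14) + r*(32*c^2 + 66*c + 30)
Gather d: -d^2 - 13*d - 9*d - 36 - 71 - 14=-d^2 - 22*d - 121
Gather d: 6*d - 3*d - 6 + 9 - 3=3*d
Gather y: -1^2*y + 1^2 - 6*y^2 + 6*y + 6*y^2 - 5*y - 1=0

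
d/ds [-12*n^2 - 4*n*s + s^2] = -4*n + 2*s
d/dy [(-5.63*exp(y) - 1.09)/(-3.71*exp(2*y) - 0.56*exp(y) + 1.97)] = (-(5.63*exp(y) + 1.09)*(7.42*exp(y) + 0.56) + 20.8873*exp(2*y) + 3.1528*exp(y) - 11.0911)*exp(y)/(3.71*exp(2*y) + 0.56*exp(y) - 1.97)^2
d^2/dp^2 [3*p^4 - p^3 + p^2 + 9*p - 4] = 36*p^2 - 6*p + 2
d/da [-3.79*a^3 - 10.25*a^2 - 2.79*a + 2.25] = -11.37*a^2 - 20.5*a - 2.79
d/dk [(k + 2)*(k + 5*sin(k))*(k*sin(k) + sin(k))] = (k + 1)*(k + 2)*(5*cos(k) + 1)*sin(k) + (k + 1)*(k + 5*sin(k))*sin(k) + (k + 2)*(k + 5*sin(k))*(k*cos(k) + sqrt(2)*sin(k + pi/4))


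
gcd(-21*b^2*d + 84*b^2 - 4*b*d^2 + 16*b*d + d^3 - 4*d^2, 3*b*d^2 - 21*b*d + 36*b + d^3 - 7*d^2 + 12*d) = 3*b*d - 12*b + d^2 - 4*d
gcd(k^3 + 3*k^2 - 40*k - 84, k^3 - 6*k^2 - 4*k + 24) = k^2 - 4*k - 12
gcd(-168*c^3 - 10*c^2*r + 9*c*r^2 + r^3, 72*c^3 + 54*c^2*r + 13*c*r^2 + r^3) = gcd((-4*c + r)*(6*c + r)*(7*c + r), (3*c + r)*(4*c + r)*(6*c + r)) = 6*c + r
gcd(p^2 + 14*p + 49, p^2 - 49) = p + 7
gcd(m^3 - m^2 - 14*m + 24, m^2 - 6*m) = 1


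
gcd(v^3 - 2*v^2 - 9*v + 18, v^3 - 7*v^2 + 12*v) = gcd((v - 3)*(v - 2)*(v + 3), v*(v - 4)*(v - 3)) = v - 3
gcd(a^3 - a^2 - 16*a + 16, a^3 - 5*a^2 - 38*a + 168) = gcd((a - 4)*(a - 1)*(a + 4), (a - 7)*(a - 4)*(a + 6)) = a - 4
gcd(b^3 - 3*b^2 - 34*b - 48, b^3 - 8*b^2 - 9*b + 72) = b^2 - 5*b - 24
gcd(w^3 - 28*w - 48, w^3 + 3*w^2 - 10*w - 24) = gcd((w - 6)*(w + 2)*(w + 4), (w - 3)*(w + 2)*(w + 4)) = w^2 + 6*w + 8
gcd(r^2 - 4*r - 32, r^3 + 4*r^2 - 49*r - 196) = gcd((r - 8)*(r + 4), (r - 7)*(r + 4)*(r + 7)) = r + 4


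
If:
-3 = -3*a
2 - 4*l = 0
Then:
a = 1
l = 1/2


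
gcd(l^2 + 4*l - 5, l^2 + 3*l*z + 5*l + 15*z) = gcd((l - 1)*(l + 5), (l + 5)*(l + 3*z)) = l + 5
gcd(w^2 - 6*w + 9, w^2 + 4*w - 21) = w - 3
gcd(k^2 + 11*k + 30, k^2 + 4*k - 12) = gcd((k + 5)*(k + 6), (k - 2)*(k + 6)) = k + 6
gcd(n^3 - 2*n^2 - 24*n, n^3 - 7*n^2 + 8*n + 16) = 1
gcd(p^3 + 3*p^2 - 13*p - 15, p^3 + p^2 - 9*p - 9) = p^2 - 2*p - 3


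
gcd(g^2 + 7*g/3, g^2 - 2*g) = g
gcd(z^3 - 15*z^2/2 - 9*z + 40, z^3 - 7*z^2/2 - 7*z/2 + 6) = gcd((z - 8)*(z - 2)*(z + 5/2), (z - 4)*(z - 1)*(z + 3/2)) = 1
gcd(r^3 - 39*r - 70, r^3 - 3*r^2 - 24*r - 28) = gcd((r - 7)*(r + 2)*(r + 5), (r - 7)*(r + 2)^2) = r^2 - 5*r - 14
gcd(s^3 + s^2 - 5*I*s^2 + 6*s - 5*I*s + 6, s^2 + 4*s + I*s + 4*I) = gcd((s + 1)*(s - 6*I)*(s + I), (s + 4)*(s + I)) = s + I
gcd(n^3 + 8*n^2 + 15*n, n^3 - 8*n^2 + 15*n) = n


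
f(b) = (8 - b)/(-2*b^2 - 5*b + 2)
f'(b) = (8 - b)*(4*b + 5)/(-2*b^2 - 5*b + 2)^2 - 1/(-2*b^2 - 5*b + 2) = (2*b^2 + 5*b - (b - 8)*(4*b + 5) - 2)/(2*b^2 + 5*b - 2)^2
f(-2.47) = 4.87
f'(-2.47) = -11.54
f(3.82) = -0.09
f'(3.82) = 0.06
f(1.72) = -0.50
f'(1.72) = 0.56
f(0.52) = -6.56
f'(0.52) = 41.57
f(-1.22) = 1.80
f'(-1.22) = -0.15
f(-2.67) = 9.77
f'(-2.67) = -51.72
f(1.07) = -1.23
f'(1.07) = 2.20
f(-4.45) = -0.81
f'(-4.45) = -0.61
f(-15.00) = -0.06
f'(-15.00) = -0.00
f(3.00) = -0.16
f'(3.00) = 0.12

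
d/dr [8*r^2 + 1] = 16*r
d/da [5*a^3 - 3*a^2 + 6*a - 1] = 15*a^2 - 6*a + 6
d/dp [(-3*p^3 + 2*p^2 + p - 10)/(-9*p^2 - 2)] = (27*p^4 + 27*p^2 - 188*p - 2)/(81*p^4 + 36*p^2 + 4)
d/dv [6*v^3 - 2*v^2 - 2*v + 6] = 18*v^2 - 4*v - 2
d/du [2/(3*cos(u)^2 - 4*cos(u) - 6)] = 4*(3*cos(u) - 2)*sin(u)/(-3*cos(u)^2 + 4*cos(u) + 6)^2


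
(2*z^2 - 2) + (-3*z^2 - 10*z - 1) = -z^2 - 10*z - 3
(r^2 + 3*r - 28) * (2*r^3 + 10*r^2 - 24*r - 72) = 2*r^5 + 16*r^4 - 50*r^3 - 424*r^2 + 456*r + 2016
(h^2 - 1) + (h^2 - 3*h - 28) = 2*h^2 - 3*h - 29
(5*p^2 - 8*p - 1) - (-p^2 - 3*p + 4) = 6*p^2 - 5*p - 5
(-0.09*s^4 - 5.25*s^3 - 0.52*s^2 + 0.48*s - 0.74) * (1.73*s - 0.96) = -0.1557*s^5 - 8.9961*s^4 + 4.1404*s^3 + 1.3296*s^2 - 1.741*s + 0.7104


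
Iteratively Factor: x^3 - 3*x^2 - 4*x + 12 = (x + 2)*(x^2 - 5*x + 6) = (x - 3)*(x + 2)*(x - 2)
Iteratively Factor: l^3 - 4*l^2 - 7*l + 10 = (l - 1)*(l^2 - 3*l - 10) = (l - 5)*(l - 1)*(l + 2)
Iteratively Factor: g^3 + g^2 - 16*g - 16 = (g - 4)*(g^2 + 5*g + 4) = (g - 4)*(g + 4)*(g + 1)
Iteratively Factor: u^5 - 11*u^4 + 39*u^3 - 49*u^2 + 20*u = (u - 1)*(u^4 - 10*u^3 + 29*u^2 - 20*u) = (u - 5)*(u - 1)*(u^3 - 5*u^2 + 4*u) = (u - 5)*(u - 4)*(u - 1)*(u^2 - u) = (u - 5)*(u - 4)*(u - 1)^2*(u)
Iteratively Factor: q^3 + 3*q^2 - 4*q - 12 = (q - 2)*(q^2 + 5*q + 6) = (q - 2)*(q + 3)*(q + 2)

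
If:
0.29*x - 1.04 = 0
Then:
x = 3.59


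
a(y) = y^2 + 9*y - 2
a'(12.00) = 33.00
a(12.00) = 250.00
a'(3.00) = 15.00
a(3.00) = 34.00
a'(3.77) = 16.54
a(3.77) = 46.14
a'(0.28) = 9.56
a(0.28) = 0.60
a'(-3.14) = 2.72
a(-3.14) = -20.40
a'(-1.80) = 5.40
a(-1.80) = -14.96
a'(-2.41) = 4.18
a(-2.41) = -17.88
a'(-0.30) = 8.40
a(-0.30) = -4.61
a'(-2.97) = 3.06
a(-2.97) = -19.91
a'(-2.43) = 4.14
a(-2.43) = -17.97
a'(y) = 2*y + 9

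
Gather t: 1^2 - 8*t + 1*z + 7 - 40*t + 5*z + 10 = -48*t + 6*z + 18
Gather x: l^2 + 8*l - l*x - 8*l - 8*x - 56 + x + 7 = l^2 + x*(-l - 7) - 49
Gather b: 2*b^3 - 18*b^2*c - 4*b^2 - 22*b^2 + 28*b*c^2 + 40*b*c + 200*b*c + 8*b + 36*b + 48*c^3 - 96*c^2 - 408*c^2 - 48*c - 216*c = 2*b^3 + b^2*(-18*c - 26) + b*(28*c^2 + 240*c + 44) + 48*c^3 - 504*c^2 - 264*c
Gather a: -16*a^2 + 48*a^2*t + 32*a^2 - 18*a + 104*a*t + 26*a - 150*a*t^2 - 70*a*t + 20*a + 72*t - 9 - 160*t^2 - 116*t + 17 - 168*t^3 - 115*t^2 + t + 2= a^2*(48*t + 16) + a*(-150*t^2 + 34*t + 28) - 168*t^3 - 275*t^2 - 43*t + 10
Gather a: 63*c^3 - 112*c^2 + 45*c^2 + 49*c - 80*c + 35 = 63*c^3 - 67*c^2 - 31*c + 35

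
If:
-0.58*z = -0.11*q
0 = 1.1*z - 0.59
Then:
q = 2.83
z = 0.54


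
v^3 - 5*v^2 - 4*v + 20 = (v - 5)*(v - 2)*(v + 2)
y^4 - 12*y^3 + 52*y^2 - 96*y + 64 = (y - 4)^2*(y - 2)^2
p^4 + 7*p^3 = p^3*(p + 7)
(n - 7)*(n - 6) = n^2 - 13*n + 42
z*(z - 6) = z^2 - 6*z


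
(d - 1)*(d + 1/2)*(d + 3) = d^3 + 5*d^2/2 - 2*d - 3/2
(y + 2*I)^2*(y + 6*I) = y^3 + 10*I*y^2 - 28*y - 24*I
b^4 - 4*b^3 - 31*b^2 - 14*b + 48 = (b - 8)*(b - 1)*(b + 2)*(b + 3)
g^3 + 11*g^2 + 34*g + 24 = (g + 1)*(g + 4)*(g + 6)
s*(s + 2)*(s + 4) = s^3 + 6*s^2 + 8*s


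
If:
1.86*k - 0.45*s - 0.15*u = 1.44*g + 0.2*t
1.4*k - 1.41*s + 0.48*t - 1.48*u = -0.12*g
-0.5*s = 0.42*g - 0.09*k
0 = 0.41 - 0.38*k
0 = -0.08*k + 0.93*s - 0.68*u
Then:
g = -6.43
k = 1.08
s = 5.59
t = 38.08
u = 7.52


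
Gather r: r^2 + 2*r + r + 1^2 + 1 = r^2 + 3*r + 2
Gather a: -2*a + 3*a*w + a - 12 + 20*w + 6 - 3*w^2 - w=a*(3*w - 1) - 3*w^2 + 19*w - 6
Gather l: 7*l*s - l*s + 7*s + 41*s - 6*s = 6*l*s + 42*s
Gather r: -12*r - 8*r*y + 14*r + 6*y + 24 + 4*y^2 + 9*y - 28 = r*(2 - 8*y) + 4*y^2 + 15*y - 4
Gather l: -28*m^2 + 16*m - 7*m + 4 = -28*m^2 + 9*m + 4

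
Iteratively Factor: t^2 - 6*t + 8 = (t - 4)*(t - 2)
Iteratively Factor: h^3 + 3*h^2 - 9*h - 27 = (h - 3)*(h^2 + 6*h + 9) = (h - 3)*(h + 3)*(h + 3)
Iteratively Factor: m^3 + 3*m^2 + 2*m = (m + 2)*(m^2 + m) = (m + 1)*(m + 2)*(m)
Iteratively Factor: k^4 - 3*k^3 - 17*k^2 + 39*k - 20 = (k - 1)*(k^3 - 2*k^2 - 19*k + 20) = (k - 1)^2*(k^2 - k - 20) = (k - 1)^2*(k + 4)*(k - 5)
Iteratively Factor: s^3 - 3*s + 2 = (s - 1)*(s^2 + s - 2) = (s - 1)^2*(s + 2)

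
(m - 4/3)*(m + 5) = m^2 + 11*m/3 - 20/3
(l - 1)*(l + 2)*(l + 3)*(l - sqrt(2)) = l^4 - sqrt(2)*l^3 + 4*l^3 - 4*sqrt(2)*l^2 + l^2 - 6*l - sqrt(2)*l + 6*sqrt(2)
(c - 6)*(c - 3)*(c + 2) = c^3 - 7*c^2 + 36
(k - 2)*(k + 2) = k^2 - 4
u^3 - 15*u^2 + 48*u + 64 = (u - 8)^2*(u + 1)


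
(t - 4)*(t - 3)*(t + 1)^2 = t^4 - 5*t^3 - t^2 + 17*t + 12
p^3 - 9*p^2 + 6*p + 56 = (p - 7)*(p - 4)*(p + 2)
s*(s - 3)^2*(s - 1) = s^4 - 7*s^3 + 15*s^2 - 9*s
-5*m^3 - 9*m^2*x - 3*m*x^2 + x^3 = (-5*m + x)*(m + x)^2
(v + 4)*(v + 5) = v^2 + 9*v + 20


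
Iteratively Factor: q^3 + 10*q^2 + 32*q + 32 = (q + 4)*(q^2 + 6*q + 8) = (q + 2)*(q + 4)*(q + 4)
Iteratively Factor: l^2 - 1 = (l - 1)*(l + 1)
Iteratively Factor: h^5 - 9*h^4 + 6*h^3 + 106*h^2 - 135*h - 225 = (h - 3)*(h^4 - 6*h^3 - 12*h^2 + 70*h + 75) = (h - 5)*(h - 3)*(h^3 - h^2 - 17*h - 15) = (h - 5)^2*(h - 3)*(h^2 + 4*h + 3) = (h - 5)^2*(h - 3)*(h + 1)*(h + 3)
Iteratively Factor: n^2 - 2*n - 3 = (n + 1)*(n - 3)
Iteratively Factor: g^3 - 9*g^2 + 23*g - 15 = (g - 3)*(g^2 - 6*g + 5) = (g - 3)*(g - 1)*(g - 5)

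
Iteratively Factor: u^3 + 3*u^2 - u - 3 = (u + 1)*(u^2 + 2*u - 3) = (u + 1)*(u + 3)*(u - 1)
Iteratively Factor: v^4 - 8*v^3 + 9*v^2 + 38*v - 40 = (v - 4)*(v^3 - 4*v^2 - 7*v + 10) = (v - 5)*(v - 4)*(v^2 + v - 2) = (v - 5)*(v - 4)*(v - 1)*(v + 2)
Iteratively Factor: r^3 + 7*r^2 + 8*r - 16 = (r - 1)*(r^2 + 8*r + 16) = (r - 1)*(r + 4)*(r + 4)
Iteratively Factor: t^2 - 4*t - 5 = (t - 5)*(t + 1)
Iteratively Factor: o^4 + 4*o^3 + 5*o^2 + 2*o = (o + 2)*(o^3 + 2*o^2 + o) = (o + 1)*(o + 2)*(o^2 + o) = o*(o + 1)*(o + 2)*(o + 1)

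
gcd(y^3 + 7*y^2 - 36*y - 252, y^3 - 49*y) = y + 7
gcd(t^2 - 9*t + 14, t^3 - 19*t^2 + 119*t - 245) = t - 7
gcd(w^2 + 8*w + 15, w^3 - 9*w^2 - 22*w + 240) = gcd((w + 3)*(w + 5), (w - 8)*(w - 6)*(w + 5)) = w + 5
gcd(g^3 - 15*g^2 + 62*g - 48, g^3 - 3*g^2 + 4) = 1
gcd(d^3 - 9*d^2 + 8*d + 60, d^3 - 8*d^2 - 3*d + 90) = d^2 - 11*d + 30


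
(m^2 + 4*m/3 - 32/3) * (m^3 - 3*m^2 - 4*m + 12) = m^5 - 5*m^4/3 - 56*m^3/3 + 116*m^2/3 + 176*m/3 - 128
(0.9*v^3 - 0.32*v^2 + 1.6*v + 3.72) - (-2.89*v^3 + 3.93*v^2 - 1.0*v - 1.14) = 3.79*v^3 - 4.25*v^2 + 2.6*v + 4.86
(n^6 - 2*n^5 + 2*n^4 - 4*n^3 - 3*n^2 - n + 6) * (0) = 0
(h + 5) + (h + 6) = 2*h + 11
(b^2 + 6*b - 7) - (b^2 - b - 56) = 7*b + 49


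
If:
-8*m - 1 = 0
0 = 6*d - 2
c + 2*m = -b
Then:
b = 1/4 - c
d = 1/3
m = -1/8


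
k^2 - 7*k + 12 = (k - 4)*(k - 3)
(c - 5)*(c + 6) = c^2 + c - 30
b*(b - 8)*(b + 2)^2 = b^4 - 4*b^3 - 28*b^2 - 32*b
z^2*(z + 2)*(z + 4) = z^4 + 6*z^3 + 8*z^2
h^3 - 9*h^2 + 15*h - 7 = (h - 7)*(h - 1)^2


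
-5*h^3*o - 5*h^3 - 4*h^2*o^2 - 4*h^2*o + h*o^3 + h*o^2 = (-5*h + o)*(h + o)*(h*o + h)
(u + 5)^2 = u^2 + 10*u + 25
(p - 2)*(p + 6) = p^2 + 4*p - 12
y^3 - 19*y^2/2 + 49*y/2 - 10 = (y - 5)*(y - 4)*(y - 1/2)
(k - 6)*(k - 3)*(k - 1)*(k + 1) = k^4 - 9*k^3 + 17*k^2 + 9*k - 18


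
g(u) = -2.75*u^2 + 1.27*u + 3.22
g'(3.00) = -15.23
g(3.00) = -17.72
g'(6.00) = -31.73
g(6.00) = -88.16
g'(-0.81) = 5.72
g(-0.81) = 0.39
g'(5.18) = -27.22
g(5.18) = -63.99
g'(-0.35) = 3.20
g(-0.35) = 2.44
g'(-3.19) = 18.82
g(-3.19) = -28.82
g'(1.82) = -8.74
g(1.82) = -3.58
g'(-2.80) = 16.67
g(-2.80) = -21.90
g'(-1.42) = 9.08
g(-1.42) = -4.13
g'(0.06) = 0.94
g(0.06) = 3.29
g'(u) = 1.27 - 5.5*u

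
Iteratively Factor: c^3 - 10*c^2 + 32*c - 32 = (c - 4)*(c^2 - 6*c + 8) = (c - 4)*(c - 2)*(c - 4)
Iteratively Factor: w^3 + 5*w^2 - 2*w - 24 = (w - 2)*(w^2 + 7*w + 12) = (w - 2)*(w + 3)*(w + 4)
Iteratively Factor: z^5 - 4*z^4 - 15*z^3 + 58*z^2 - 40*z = (z + 4)*(z^4 - 8*z^3 + 17*z^2 - 10*z) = (z - 2)*(z + 4)*(z^3 - 6*z^2 + 5*z) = (z - 2)*(z - 1)*(z + 4)*(z^2 - 5*z) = z*(z - 2)*(z - 1)*(z + 4)*(z - 5)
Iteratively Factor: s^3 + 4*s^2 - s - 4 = (s + 4)*(s^2 - 1) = (s - 1)*(s + 4)*(s + 1)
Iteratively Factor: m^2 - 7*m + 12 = (m - 3)*(m - 4)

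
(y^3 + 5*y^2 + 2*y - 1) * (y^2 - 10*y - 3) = y^5 - 5*y^4 - 51*y^3 - 36*y^2 + 4*y + 3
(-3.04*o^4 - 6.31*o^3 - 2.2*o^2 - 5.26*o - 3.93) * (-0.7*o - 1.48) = 2.128*o^5 + 8.9162*o^4 + 10.8788*o^3 + 6.938*o^2 + 10.5358*o + 5.8164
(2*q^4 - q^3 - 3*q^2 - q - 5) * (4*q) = 8*q^5 - 4*q^4 - 12*q^3 - 4*q^2 - 20*q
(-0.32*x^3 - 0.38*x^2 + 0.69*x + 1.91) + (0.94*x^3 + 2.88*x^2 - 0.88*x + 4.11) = 0.62*x^3 + 2.5*x^2 - 0.19*x + 6.02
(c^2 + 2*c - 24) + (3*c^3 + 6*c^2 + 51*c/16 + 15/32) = 3*c^3 + 7*c^2 + 83*c/16 - 753/32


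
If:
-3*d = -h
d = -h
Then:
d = 0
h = 0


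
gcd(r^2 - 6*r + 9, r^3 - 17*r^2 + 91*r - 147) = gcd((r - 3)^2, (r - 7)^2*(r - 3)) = r - 3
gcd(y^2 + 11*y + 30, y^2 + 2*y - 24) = y + 6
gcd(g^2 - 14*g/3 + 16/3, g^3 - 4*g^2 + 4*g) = g - 2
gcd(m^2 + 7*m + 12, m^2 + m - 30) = 1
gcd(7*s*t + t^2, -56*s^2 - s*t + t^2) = 7*s + t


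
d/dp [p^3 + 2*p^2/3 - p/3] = 3*p^2 + 4*p/3 - 1/3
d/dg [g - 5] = 1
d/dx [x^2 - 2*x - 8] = 2*x - 2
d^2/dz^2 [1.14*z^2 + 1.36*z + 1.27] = 2.28000000000000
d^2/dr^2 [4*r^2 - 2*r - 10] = 8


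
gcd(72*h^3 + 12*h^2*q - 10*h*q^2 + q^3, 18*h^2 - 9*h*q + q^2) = -6*h + q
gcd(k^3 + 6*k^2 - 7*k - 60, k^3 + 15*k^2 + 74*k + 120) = k^2 + 9*k + 20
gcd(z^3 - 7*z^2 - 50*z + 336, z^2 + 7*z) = z + 7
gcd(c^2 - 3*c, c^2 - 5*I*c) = c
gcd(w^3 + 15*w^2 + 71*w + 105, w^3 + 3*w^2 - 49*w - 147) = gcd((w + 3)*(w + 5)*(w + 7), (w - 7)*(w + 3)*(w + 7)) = w^2 + 10*w + 21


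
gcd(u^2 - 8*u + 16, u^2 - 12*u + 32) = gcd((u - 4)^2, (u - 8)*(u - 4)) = u - 4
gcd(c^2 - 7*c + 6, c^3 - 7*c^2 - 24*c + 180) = c - 6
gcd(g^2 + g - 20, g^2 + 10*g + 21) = 1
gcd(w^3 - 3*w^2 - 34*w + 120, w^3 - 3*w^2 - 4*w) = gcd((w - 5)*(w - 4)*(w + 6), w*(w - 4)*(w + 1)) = w - 4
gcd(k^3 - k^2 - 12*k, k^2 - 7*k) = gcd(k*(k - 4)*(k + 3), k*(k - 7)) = k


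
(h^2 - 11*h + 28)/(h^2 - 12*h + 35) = (h - 4)/(h - 5)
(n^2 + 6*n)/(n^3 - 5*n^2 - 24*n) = (n + 6)/(n^2 - 5*n - 24)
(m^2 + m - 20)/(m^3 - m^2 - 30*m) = (m - 4)/(m*(m - 6))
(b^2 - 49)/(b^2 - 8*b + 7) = (b + 7)/(b - 1)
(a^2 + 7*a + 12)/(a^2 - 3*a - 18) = (a + 4)/(a - 6)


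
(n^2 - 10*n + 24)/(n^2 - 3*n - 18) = (n - 4)/(n + 3)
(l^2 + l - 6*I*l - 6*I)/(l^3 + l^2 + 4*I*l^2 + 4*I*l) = (l - 6*I)/(l*(l + 4*I))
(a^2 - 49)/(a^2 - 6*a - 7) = (a + 7)/(a + 1)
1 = 1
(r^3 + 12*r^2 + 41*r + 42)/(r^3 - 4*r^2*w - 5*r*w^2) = (r^3 + 12*r^2 + 41*r + 42)/(r*(r^2 - 4*r*w - 5*w^2))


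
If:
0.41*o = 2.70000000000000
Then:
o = 6.59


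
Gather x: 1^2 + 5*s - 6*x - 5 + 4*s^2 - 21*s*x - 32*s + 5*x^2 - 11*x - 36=4*s^2 - 27*s + 5*x^2 + x*(-21*s - 17) - 40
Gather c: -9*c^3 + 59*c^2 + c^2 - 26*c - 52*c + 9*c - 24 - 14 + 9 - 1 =-9*c^3 + 60*c^2 - 69*c - 30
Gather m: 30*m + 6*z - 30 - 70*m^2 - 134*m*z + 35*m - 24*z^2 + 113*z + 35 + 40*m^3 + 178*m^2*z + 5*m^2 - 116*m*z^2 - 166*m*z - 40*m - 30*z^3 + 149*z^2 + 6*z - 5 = 40*m^3 + m^2*(178*z - 65) + m*(-116*z^2 - 300*z + 25) - 30*z^3 + 125*z^2 + 125*z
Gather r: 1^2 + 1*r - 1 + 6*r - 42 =7*r - 42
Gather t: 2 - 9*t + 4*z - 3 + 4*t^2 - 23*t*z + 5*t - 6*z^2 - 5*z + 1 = 4*t^2 + t*(-23*z - 4) - 6*z^2 - z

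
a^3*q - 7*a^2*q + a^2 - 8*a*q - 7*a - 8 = (a - 8)*(a + 1)*(a*q + 1)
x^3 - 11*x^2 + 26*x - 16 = (x - 8)*(x - 2)*(x - 1)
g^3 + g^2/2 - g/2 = g*(g - 1/2)*(g + 1)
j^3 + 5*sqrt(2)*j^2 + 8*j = j*(j + sqrt(2))*(j + 4*sqrt(2))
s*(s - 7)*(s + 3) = s^3 - 4*s^2 - 21*s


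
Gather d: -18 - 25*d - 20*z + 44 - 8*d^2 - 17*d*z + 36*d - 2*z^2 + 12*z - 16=-8*d^2 + d*(11 - 17*z) - 2*z^2 - 8*z + 10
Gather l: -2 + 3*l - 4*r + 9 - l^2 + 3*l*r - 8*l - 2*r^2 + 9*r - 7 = -l^2 + l*(3*r - 5) - 2*r^2 + 5*r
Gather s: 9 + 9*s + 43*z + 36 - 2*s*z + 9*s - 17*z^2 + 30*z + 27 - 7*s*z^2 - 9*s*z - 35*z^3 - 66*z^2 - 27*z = s*(-7*z^2 - 11*z + 18) - 35*z^3 - 83*z^2 + 46*z + 72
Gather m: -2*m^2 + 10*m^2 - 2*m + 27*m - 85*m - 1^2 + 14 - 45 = 8*m^2 - 60*m - 32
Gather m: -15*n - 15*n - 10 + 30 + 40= 60 - 30*n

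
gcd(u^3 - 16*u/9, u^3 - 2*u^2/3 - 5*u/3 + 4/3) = u + 4/3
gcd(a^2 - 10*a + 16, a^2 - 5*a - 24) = a - 8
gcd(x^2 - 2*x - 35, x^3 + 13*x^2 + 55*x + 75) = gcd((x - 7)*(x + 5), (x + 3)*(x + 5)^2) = x + 5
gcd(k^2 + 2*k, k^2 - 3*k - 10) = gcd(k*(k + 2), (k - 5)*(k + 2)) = k + 2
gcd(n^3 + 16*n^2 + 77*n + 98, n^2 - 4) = n + 2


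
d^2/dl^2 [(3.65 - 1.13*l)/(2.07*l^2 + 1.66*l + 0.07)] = (-(1.13*l - 3.65)*(4.14*l + 1.66)*(8.28*l + 3.32) + (14.0346*l - 11.3594)*(2.07*l^2 + 1.66*l + 0.07))/(2.07*l^2 + 1.66*l + 0.07)^3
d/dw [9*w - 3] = 9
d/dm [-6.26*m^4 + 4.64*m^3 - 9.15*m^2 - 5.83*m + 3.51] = -25.04*m^3 + 13.92*m^2 - 18.3*m - 5.83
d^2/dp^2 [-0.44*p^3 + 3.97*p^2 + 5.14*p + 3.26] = 7.94 - 2.64*p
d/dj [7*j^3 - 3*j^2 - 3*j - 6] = 21*j^2 - 6*j - 3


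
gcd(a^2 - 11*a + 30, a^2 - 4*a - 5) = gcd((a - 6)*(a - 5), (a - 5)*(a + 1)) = a - 5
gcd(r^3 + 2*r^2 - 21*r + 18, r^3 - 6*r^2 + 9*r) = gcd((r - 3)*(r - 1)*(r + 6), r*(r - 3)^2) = r - 3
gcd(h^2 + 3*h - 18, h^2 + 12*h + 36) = h + 6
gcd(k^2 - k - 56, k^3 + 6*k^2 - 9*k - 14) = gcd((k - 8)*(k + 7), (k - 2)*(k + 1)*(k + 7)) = k + 7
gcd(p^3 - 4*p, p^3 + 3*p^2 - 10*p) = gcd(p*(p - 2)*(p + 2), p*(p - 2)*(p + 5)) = p^2 - 2*p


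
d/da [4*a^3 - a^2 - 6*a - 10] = 12*a^2 - 2*a - 6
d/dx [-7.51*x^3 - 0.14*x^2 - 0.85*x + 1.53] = -22.53*x^2 - 0.28*x - 0.85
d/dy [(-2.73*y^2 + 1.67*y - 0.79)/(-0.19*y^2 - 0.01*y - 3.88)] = (0.3446*y^2 + 20.8846*y - 6.4875)/(0.0361*y^4 + 0.0038*y^3 + 1.4745*y^2 + 0.0776*y + 15.0544)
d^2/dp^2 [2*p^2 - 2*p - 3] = 4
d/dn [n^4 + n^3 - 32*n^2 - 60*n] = 4*n^3 + 3*n^2 - 64*n - 60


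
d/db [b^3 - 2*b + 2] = 3*b^2 - 2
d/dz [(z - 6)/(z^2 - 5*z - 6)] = -1/(z^2 + 2*z + 1)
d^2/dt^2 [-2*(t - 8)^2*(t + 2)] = 56 - 12*t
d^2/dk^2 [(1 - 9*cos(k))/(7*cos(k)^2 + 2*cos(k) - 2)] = 2*(3969*(1 - cos(2*k))^2*cos(k) - 322*(1 - cos(2*k))^2 - 3946*cos(k) - 748*cos(2*k) + 3360*cos(3*k) - 882*cos(5*k) + 396)/(4*cos(k) + 7*cos(2*k) + 3)^3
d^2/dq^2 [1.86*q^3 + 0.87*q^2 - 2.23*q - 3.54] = 11.16*q + 1.74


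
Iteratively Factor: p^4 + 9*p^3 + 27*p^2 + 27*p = (p + 3)*(p^3 + 6*p^2 + 9*p) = (p + 3)^2*(p^2 + 3*p) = (p + 3)^3*(p)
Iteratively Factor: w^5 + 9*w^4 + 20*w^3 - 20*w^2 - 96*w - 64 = (w - 2)*(w^4 + 11*w^3 + 42*w^2 + 64*w + 32) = (w - 2)*(w + 4)*(w^3 + 7*w^2 + 14*w + 8) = (w - 2)*(w + 4)^2*(w^2 + 3*w + 2) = (w - 2)*(w + 2)*(w + 4)^2*(w + 1)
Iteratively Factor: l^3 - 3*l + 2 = (l + 2)*(l^2 - 2*l + 1) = (l - 1)*(l + 2)*(l - 1)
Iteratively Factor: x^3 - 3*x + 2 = (x + 2)*(x^2 - 2*x + 1) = (x - 1)*(x + 2)*(x - 1)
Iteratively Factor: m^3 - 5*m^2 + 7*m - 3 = (m - 3)*(m^2 - 2*m + 1) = (m - 3)*(m - 1)*(m - 1)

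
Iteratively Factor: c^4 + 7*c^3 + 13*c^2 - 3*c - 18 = (c + 3)*(c^3 + 4*c^2 + c - 6) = (c + 2)*(c + 3)*(c^2 + 2*c - 3) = (c - 1)*(c + 2)*(c + 3)*(c + 3)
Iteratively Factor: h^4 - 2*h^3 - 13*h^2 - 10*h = (h + 2)*(h^3 - 4*h^2 - 5*h) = (h - 5)*(h + 2)*(h^2 + h) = h*(h - 5)*(h + 2)*(h + 1)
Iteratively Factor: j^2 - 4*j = (j)*(j - 4)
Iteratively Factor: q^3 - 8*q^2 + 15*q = (q - 3)*(q^2 - 5*q) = q*(q - 3)*(q - 5)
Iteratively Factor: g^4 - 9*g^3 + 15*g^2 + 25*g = (g + 1)*(g^3 - 10*g^2 + 25*g) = (g - 5)*(g + 1)*(g^2 - 5*g) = (g - 5)^2*(g + 1)*(g)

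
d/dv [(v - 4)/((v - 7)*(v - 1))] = (-v^2 + 8*v - 25)/(v^4 - 16*v^3 + 78*v^2 - 112*v + 49)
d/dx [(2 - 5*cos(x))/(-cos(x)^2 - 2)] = (5*cos(x)^2 - 4*cos(x) - 10)*sin(x)/(sin(x)^2 - 3)^2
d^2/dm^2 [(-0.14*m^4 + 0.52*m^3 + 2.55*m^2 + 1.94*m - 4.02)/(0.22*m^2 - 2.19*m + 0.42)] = (-0.013552*m^6 + 0.404712*m^5 - 4.10634*m^4 + 9.597172*m^3 - 5.74725599999999*m^2 + 11.095848*m - 33.349284)/(0.010648*m^6 - 0.317988*m^5 + 3.22641*m^4 - 11.717595*m^3 + 6.15951*m^2 - 1.158948*m + 0.074088)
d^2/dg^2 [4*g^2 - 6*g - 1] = 8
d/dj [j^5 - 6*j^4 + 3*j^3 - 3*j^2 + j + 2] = 5*j^4 - 24*j^3 + 9*j^2 - 6*j + 1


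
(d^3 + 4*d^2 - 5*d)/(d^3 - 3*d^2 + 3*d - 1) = d*(d + 5)/(d^2 - 2*d + 1)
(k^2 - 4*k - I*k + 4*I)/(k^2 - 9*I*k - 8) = (k - 4)/(k - 8*I)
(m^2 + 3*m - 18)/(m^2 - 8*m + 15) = (m + 6)/(m - 5)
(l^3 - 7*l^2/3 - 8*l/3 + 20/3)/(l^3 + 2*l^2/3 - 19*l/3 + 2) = (3*l^2 - l - 10)/(3*l^2 + 8*l - 3)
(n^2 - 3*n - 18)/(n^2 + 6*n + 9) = (n - 6)/(n + 3)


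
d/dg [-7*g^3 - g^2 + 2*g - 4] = -21*g^2 - 2*g + 2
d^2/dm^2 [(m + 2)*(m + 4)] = 2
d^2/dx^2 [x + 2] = 0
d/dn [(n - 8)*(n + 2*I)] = 2*n - 8 + 2*I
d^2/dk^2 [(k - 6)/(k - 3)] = -6/(k - 3)^3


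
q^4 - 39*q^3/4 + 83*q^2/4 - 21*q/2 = q*(q - 7)*(q - 2)*(q - 3/4)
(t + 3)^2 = t^2 + 6*t + 9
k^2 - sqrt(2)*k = k*(k - sqrt(2))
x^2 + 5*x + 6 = (x + 2)*(x + 3)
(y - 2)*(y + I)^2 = y^3 - 2*y^2 + 2*I*y^2 - y - 4*I*y + 2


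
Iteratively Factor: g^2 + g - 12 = (g + 4)*(g - 3)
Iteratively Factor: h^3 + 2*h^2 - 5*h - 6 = (h - 2)*(h^2 + 4*h + 3) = (h - 2)*(h + 1)*(h + 3)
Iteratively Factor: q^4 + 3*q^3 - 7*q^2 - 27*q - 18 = (q + 1)*(q^3 + 2*q^2 - 9*q - 18) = (q + 1)*(q + 2)*(q^2 - 9) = (q + 1)*(q + 2)*(q + 3)*(q - 3)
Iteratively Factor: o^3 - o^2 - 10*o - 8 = (o + 2)*(o^2 - 3*o - 4) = (o + 1)*(o + 2)*(o - 4)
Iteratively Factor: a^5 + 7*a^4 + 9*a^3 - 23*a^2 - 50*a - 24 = (a + 1)*(a^4 + 6*a^3 + 3*a^2 - 26*a - 24) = (a + 1)^2*(a^3 + 5*a^2 - 2*a - 24) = (a - 2)*(a + 1)^2*(a^2 + 7*a + 12) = (a - 2)*(a + 1)^2*(a + 3)*(a + 4)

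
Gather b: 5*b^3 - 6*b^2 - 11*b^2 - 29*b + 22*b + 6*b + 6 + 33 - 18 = 5*b^3 - 17*b^2 - b + 21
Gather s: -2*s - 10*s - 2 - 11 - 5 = -12*s - 18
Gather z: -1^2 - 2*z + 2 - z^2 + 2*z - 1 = -z^2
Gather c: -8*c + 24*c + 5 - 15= 16*c - 10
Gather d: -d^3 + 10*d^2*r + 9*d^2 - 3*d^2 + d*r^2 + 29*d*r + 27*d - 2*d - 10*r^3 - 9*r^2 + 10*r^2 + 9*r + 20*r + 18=-d^3 + d^2*(10*r + 6) + d*(r^2 + 29*r + 25) - 10*r^3 + r^2 + 29*r + 18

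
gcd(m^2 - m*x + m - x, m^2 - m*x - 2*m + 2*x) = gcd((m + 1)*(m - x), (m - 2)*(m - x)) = -m + x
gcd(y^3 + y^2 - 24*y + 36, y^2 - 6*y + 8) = y - 2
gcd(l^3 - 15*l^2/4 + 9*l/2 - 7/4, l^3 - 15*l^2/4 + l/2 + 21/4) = l - 7/4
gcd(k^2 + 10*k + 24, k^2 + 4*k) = k + 4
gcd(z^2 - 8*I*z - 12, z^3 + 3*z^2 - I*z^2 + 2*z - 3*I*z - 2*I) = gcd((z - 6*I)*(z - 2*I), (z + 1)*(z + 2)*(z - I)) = 1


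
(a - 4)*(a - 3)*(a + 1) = a^3 - 6*a^2 + 5*a + 12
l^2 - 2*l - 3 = (l - 3)*(l + 1)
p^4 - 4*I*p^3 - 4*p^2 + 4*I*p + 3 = (p - 1)*(p + 1)*(p - 3*I)*(p - I)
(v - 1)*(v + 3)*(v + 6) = v^3 + 8*v^2 + 9*v - 18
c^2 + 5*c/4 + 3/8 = (c + 1/2)*(c + 3/4)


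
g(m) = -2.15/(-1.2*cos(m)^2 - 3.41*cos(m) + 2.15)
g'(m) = -2.15*(-2.4*sin(m)*cos(m) - 3.41*sin(m))/(-1.2*cos(m)^2 - 3.41*cos(m) + 2.15)^2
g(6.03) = 0.94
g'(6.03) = -0.60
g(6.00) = 0.96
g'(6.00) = -0.69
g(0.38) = 1.05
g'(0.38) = 1.07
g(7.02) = 2.08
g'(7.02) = 7.01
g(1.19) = -3.00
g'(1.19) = 16.71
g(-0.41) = 1.08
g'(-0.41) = -1.22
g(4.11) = -0.58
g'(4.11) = -0.27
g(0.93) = 6.77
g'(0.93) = 82.83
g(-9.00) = -0.50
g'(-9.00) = -0.06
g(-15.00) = -0.53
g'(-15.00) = -0.14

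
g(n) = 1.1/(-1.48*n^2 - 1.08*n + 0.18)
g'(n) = 1.1*(2.96*n + 1.08)/(-1.48*n^2 - 1.08*n + 0.18)^2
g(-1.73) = -0.46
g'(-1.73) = -0.78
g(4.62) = -0.03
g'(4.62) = 0.01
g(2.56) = -0.09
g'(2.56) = 0.06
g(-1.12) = -2.36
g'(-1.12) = -11.28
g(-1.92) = -0.34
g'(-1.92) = -0.49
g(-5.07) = -0.03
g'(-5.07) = -0.01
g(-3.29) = -0.09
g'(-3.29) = -0.06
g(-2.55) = -0.16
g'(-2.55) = -0.16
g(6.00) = -0.02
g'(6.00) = 0.01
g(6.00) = -0.02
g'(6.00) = 0.01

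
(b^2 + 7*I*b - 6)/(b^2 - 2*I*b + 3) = (b + 6*I)/(b - 3*I)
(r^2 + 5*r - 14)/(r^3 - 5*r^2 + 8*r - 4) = (r + 7)/(r^2 - 3*r + 2)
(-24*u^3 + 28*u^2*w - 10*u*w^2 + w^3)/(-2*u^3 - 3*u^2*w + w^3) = (12*u^2 - 8*u*w + w^2)/(u^2 + 2*u*w + w^2)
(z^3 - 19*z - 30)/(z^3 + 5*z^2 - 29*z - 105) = (z + 2)/(z + 7)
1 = 1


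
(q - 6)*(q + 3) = q^2 - 3*q - 18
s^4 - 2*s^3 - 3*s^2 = s^2*(s - 3)*(s + 1)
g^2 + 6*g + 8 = (g + 2)*(g + 4)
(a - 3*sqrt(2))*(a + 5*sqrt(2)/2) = a^2 - sqrt(2)*a/2 - 15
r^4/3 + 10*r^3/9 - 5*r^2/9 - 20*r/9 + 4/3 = (r/3 + 1)*(r - 1)*(r - 2/3)*(r + 2)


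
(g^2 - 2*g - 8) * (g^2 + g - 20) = g^4 - g^3 - 30*g^2 + 32*g + 160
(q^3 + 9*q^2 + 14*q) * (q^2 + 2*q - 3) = q^5 + 11*q^4 + 29*q^3 + q^2 - 42*q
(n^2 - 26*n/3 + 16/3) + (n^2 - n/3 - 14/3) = 2*n^2 - 9*n + 2/3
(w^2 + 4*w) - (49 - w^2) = 2*w^2 + 4*w - 49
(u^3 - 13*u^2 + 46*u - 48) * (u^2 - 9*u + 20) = u^5 - 22*u^4 + 183*u^3 - 722*u^2 + 1352*u - 960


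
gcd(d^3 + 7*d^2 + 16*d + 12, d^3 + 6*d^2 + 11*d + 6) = d^2 + 5*d + 6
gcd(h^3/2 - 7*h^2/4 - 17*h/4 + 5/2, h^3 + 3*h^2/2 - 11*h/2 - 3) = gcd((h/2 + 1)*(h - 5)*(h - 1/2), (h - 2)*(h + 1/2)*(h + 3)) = 1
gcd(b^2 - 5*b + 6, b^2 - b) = 1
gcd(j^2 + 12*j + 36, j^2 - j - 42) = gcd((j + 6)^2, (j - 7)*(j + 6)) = j + 6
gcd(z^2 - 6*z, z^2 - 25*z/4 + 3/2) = z - 6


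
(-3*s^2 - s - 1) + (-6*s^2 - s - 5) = -9*s^2 - 2*s - 6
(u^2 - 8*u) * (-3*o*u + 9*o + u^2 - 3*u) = -3*o*u^3 + 33*o*u^2 - 72*o*u + u^4 - 11*u^3 + 24*u^2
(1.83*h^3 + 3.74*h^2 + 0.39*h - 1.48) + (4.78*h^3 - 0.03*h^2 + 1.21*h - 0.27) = 6.61*h^3 + 3.71*h^2 + 1.6*h - 1.75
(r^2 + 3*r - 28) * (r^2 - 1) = r^4 + 3*r^3 - 29*r^2 - 3*r + 28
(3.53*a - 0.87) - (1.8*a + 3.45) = 1.73*a - 4.32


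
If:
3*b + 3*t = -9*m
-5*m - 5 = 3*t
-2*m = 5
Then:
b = 5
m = -5/2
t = 5/2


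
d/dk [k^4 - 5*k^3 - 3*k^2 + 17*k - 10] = 4*k^3 - 15*k^2 - 6*k + 17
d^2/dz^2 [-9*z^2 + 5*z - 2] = -18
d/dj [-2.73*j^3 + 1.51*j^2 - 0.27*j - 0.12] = -8.19*j^2 + 3.02*j - 0.27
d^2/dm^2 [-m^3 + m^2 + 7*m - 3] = 2 - 6*m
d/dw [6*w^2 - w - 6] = 12*w - 1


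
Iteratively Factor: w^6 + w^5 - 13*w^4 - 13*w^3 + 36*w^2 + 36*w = (w - 2)*(w^5 + 3*w^4 - 7*w^3 - 27*w^2 - 18*w) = (w - 2)*(w + 2)*(w^4 + w^3 - 9*w^2 - 9*w) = (w - 2)*(w + 2)*(w + 3)*(w^3 - 2*w^2 - 3*w) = (w - 3)*(w - 2)*(w + 2)*(w + 3)*(w^2 + w) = w*(w - 3)*(w - 2)*(w + 2)*(w + 3)*(w + 1)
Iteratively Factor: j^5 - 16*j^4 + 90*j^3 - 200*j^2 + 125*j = (j - 5)*(j^4 - 11*j^3 + 35*j^2 - 25*j) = (j - 5)^2*(j^3 - 6*j^2 + 5*j) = (j - 5)^3*(j^2 - j) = (j - 5)^3*(j - 1)*(j)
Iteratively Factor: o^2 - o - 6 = (o - 3)*(o + 2)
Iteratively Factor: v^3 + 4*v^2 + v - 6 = (v + 3)*(v^2 + v - 2) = (v - 1)*(v + 3)*(v + 2)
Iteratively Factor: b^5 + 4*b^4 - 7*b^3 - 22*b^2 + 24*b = (b + 4)*(b^4 - 7*b^2 + 6*b) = (b + 3)*(b + 4)*(b^3 - 3*b^2 + 2*b) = b*(b + 3)*(b + 4)*(b^2 - 3*b + 2) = b*(b - 1)*(b + 3)*(b + 4)*(b - 2)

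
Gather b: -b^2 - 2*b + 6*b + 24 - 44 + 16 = -b^2 + 4*b - 4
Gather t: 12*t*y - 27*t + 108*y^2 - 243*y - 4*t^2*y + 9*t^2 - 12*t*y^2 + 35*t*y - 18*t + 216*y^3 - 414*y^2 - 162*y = t^2*(9 - 4*y) + t*(-12*y^2 + 47*y - 45) + 216*y^3 - 306*y^2 - 405*y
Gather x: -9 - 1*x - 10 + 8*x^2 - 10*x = 8*x^2 - 11*x - 19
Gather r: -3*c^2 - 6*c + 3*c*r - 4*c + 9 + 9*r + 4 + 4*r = -3*c^2 - 10*c + r*(3*c + 13) + 13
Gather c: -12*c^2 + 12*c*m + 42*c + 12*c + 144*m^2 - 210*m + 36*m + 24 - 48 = -12*c^2 + c*(12*m + 54) + 144*m^2 - 174*m - 24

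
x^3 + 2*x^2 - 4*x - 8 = (x - 2)*(x + 2)^2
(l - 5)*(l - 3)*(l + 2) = l^3 - 6*l^2 - l + 30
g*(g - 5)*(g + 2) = g^3 - 3*g^2 - 10*g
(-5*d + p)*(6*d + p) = -30*d^2 + d*p + p^2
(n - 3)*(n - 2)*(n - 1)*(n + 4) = n^4 - 2*n^3 - 13*n^2 + 38*n - 24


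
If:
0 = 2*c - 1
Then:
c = 1/2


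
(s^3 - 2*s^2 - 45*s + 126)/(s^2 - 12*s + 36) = (s^2 + 4*s - 21)/(s - 6)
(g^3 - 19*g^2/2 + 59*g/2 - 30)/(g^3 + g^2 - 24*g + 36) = (g^2 - 13*g/2 + 10)/(g^2 + 4*g - 12)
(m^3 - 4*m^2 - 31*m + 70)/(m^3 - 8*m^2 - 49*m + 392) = (m^2 + 3*m - 10)/(m^2 - m - 56)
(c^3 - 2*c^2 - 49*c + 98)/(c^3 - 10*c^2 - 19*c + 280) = (c^2 + 5*c - 14)/(c^2 - 3*c - 40)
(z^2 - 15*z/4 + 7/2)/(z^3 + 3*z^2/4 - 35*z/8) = 2*(z - 2)/(z*(2*z + 5))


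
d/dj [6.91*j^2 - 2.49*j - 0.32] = 13.82*j - 2.49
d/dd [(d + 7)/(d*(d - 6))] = (-d^2 - 14*d + 42)/(d^2*(d^2 - 12*d + 36))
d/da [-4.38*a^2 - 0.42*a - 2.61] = -8.76*a - 0.42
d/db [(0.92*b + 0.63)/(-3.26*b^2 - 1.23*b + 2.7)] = (2.9992*b^2 + 4.1076*b + 3.2589)/(10.6276*b^4 + 8.0196*b^3 - 16.0911*b^2 - 6.642*b + 7.29)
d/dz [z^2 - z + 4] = 2*z - 1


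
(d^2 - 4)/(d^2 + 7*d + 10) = (d - 2)/(d + 5)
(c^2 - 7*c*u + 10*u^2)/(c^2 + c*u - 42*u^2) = (c^2 - 7*c*u + 10*u^2)/(c^2 + c*u - 42*u^2)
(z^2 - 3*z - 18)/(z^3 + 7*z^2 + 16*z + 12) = (z - 6)/(z^2 + 4*z + 4)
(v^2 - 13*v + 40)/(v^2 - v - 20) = (v - 8)/(v + 4)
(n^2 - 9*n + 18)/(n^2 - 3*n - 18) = (n - 3)/(n + 3)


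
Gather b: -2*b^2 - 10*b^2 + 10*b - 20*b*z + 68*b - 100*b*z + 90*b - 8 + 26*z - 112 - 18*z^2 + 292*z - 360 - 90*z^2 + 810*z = -12*b^2 + b*(168 - 120*z) - 108*z^2 + 1128*z - 480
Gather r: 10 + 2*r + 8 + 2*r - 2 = 4*r + 16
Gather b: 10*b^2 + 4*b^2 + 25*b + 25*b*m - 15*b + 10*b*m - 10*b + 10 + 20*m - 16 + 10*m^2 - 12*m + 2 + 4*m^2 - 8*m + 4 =14*b^2 + 35*b*m + 14*m^2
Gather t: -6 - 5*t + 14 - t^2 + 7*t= -t^2 + 2*t + 8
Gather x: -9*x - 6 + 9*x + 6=0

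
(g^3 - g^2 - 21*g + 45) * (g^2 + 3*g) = g^5 + 2*g^4 - 24*g^3 - 18*g^2 + 135*g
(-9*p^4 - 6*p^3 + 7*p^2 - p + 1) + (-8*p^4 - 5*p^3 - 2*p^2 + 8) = -17*p^4 - 11*p^3 + 5*p^2 - p + 9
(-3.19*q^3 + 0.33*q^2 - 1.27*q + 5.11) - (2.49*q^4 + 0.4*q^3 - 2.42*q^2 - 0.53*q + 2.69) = -2.49*q^4 - 3.59*q^3 + 2.75*q^2 - 0.74*q + 2.42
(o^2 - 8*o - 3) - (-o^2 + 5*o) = 2*o^2 - 13*o - 3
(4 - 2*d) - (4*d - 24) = 28 - 6*d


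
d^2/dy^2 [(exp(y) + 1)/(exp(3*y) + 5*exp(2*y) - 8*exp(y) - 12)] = 4*(exp(3*y) + 3*exp(2*y) + 16*exp(y) + 12)*exp(y)/(exp(6*y) + 12*exp(5*y) + 12*exp(4*y) - 224*exp(3*y) - 144*exp(2*y) + 1728*exp(y) - 1728)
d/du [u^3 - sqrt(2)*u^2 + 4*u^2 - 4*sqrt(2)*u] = 3*u^2 - 2*sqrt(2)*u + 8*u - 4*sqrt(2)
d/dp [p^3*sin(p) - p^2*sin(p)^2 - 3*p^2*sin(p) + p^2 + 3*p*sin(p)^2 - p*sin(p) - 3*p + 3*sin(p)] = p^3*cos(p) - p^2*sin(2*p) - 3*sqrt(2)*p^2*cos(p + pi/4) - 6*p*sin(p) + 3*p*sin(2*p) - p*cos(p) + p*cos(2*p) + p - sin(p) + 3*cos(p) - 3*cos(2*p)/2 - 3/2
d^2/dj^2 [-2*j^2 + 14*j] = -4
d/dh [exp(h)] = exp(h)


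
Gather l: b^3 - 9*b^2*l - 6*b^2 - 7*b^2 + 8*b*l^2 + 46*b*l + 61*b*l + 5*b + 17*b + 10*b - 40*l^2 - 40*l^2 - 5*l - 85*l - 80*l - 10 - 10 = b^3 - 13*b^2 + 32*b + l^2*(8*b - 80) + l*(-9*b^2 + 107*b - 170) - 20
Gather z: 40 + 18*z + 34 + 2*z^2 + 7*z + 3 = 2*z^2 + 25*z + 77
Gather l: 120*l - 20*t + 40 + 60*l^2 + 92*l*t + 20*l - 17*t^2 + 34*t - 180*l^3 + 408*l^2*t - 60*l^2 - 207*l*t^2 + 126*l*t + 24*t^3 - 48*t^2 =-180*l^3 + 408*l^2*t + l*(-207*t^2 + 218*t + 140) + 24*t^3 - 65*t^2 + 14*t + 40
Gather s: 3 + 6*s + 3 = 6*s + 6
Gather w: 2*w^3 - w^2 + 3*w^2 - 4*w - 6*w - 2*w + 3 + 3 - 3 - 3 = 2*w^3 + 2*w^2 - 12*w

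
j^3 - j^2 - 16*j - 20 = (j - 5)*(j + 2)^2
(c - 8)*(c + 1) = c^2 - 7*c - 8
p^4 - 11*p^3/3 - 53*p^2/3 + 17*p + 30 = (p - 6)*(p - 5/3)*(p + 1)*(p + 3)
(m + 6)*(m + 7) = m^2 + 13*m + 42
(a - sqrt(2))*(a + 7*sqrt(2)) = a^2 + 6*sqrt(2)*a - 14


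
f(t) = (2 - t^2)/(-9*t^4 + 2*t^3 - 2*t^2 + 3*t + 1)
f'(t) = -2*t/(-9*t^4 + 2*t^3 - 2*t^2 + 3*t + 1) + (2 - t^2)*(36*t^3 - 6*t^2 + 4*t - 3)/(-9*t^4 + 2*t^3 - 2*t^2 + 3*t + 1)^2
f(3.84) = 0.01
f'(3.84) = -0.00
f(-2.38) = 0.01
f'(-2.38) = 0.00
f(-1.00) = -0.07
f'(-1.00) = -0.35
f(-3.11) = 0.01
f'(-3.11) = 0.00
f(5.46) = 0.00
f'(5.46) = -0.00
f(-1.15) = -0.03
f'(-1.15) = -0.18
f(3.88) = 0.01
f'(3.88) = -0.00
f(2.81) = 0.01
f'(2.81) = -0.01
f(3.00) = 0.01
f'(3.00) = -0.00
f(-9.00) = 0.00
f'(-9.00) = 0.00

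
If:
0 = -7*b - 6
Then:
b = -6/7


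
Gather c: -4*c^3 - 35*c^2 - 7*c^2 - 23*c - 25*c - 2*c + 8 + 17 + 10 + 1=-4*c^3 - 42*c^2 - 50*c + 36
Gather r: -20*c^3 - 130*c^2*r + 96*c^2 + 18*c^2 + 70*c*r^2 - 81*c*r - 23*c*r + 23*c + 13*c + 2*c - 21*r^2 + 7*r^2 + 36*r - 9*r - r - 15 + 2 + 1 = -20*c^3 + 114*c^2 + 38*c + r^2*(70*c - 14) + r*(-130*c^2 - 104*c + 26) - 12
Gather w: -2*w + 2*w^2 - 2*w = 2*w^2 - 4*w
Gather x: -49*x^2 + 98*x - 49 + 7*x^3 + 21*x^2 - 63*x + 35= 7*x^3 - 28*x^2 + 35*x - 14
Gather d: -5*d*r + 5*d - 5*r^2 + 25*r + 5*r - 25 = d*(5 - 5*r) - 5*r^2 + 30*r - 25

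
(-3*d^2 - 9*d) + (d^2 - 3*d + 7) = -2*d^2 - 12*d + 7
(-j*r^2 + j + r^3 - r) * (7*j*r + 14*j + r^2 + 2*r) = -7*j^2*r^3 - 14*j^2*r^2 + 7*j^2*r + 14*j^2 + 6*j*r^4 + 12*j*r^3 - 6*j*r^2 - 12*j*r + r^5 + 2*r^4 - r^3 - 2*r^2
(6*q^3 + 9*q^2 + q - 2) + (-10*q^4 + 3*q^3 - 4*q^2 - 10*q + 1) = -10*q^4 + 9*q^3 + 5*q^2 - 9*q - 1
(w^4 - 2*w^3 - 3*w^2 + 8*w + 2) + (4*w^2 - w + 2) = w^4 - 2*w^3 + w^2 + 7*w + 4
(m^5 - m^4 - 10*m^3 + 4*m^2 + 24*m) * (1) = m^5 - m^4 - 10*m^3 + 4*m^2 + 24*m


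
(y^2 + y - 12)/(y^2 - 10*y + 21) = (y + 4)/(y - 7)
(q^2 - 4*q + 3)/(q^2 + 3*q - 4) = (q - 3)/(q + 4)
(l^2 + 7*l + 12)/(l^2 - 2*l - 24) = (l + 3)/(l - 6)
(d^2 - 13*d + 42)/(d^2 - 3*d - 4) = (-d^2 + 13*d - 42)/(-d^2 + 3*d + 4)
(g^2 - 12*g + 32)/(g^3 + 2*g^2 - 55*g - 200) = (g - 4)/(g^2 + 10*g + 25)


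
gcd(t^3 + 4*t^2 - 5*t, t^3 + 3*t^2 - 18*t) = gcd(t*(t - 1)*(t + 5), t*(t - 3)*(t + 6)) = t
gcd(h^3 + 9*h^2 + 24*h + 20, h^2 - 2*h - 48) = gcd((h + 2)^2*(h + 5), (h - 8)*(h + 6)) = 1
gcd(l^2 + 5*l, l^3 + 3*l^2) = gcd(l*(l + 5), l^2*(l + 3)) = l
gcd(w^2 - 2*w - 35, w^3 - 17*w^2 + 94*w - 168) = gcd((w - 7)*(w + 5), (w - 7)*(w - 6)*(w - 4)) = w - 7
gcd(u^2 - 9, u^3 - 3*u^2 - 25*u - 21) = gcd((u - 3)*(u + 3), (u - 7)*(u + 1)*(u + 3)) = u + 3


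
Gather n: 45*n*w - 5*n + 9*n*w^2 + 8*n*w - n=n*(9*w^2 + 53*w - 6)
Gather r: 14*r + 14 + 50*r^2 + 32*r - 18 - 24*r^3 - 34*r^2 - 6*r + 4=-24*r^3 + 16*r^2 + 40*r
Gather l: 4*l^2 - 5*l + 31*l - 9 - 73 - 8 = 4*l^2 + 26*l - 90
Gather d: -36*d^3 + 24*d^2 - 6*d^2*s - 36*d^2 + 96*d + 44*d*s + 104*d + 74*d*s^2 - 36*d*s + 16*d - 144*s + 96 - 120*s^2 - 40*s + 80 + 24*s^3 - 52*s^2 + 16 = -36*d^3 + d^2*(-6*s - 12) + d*(74*s^2 + 8*s + 216) + 24*s^3 - 172*s^2 - 184*s + 192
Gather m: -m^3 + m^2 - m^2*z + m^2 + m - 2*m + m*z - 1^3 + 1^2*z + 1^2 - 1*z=-m^3 + m^2*(2 - z) + m*(z - 1)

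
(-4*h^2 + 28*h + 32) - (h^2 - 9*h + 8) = -5*h^2 + 37*h + 24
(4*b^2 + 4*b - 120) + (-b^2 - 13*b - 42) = 3*b^2 - 9*b - 162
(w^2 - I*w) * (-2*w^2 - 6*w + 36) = -2*w^4 - 6*w^3 + 2*I*w^3 + 36*w^2 + 6*I*w^2 - 36*I*w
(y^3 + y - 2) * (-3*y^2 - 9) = -3*y^5 - 12*y^3 + 6*y^2 - 9*y + 18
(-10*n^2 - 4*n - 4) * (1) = -10*n^2 - 4*n - 4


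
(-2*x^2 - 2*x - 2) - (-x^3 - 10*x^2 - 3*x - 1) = x^3 + 8*x^2 + x - 1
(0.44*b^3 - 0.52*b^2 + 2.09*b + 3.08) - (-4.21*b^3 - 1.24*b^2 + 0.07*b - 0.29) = 4.65*b^3 + 0.72*b^2 + 2.02*b + 3.37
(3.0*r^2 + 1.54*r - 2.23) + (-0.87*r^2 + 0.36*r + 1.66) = 2.13*r^2 + 1.9*r - 0.57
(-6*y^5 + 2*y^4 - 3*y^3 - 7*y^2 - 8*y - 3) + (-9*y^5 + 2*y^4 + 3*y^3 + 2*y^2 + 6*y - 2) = -15*y^5 + 4*y^4 - 5*y^2 - 2*y - 5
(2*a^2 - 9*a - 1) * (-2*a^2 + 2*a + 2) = -4*a^4 + 22*a^3 - 12*a^2 - 20*a - 2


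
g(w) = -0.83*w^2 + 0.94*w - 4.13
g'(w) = 0.94 - 1.66*w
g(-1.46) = -7.27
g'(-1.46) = 3.36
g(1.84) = -5.21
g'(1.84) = -2.11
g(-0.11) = -4.24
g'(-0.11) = 1.12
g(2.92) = -8.46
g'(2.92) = -3.91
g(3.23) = -9.75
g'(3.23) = -4.42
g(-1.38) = -7.01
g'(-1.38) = 3.23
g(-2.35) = -10.92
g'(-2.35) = 4.84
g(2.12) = -5.87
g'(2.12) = -2.58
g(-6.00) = -39.65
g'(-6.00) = 10.90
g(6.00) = -28.37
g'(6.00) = -9.02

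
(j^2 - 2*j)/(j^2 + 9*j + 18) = j*(j - 2)/(j^2 + 9*j + 18)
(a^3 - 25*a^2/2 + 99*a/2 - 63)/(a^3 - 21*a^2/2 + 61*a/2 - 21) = (a - 3)/(a - 1)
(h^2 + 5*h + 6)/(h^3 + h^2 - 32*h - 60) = (h + 3)/(h^2 - h - 30)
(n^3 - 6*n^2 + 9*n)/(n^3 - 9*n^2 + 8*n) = (n^2 - 6*n + 9)/(n^2 - 9*n + 8)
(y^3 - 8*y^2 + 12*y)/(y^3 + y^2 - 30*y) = (y^2 - 8*y + 12)/(y^2 + y - 30)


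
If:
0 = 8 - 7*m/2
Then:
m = 16/7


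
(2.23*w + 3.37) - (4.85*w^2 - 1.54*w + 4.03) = -4.85*w^2 + 3.77*w - 0.66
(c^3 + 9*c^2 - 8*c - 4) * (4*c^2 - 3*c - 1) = 4*c^5 + 33*c^4 - 60*c^3 - c^2 + 20*c + 4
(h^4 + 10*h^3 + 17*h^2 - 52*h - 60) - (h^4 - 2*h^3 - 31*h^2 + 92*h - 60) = 12*h^3 + 48*h^2 - 144*h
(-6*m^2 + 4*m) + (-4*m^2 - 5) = -10*m^2 + 4*m - 5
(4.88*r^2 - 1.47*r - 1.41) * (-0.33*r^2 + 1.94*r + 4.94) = -1.6104*r^4 + 9.9523*r^3 + 21.7207*r^2 - 9.9972*r - 6.9654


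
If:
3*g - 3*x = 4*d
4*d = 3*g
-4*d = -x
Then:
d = 0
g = 0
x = 0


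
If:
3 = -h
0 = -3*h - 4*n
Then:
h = -3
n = 9/4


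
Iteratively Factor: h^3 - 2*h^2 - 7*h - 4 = (h + 1)*(h^2 - 3*h - 4) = (h - 4)*(h + 1)*(h + 1)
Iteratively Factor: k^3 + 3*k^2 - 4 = (k - 1)*(k^2 + 4*k + 4) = (k - 1)*(k + 2)*(k + 2)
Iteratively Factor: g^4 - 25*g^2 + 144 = (g + 3)*(g^3 - 3*g^2 - 16*g + 48) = (g - 3)*(g + 3)*(g^2 - 16) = (g - 3)*(g + 3)*(g + 4)*(g - 4)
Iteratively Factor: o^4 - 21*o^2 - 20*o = (o)*(o^3 - 21*o - 20) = o*(o + 1)*(o^2 - o - 20) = o*(o - 5)*(o + 1)*(o + 4)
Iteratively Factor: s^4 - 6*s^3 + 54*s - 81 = (s - 3)*(s^3 - 3*s^2 - 9*s + 27) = (s - 3)*(s + 3)*(s^2 - 6*s + 9) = (s - 3)^2*(s + 3)*(s - 3)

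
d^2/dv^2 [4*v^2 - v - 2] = 8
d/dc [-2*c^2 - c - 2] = -4*c - 1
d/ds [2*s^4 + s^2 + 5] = 8*s^3 + 2*s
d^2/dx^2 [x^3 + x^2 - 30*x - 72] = 6*x + 2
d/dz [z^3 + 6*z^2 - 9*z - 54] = 3*z^2 + 12*z - 9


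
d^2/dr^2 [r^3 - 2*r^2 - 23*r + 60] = 6*r - 4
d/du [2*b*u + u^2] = 2*b + 2*u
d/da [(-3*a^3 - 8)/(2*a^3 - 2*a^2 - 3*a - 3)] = (6*a^4 + 18*a^3 + 75*a^2 - 32*a - 24)/(4*a^6 - 8*a^5 - 8*a^4 + 21*a^2 + 18*a + 9)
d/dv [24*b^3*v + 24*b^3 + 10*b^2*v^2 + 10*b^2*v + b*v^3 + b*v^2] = b*(24*b^2 + 20*b*v + 10*b + 3*v^2 + 2*v)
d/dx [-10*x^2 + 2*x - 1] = 2 - 20*x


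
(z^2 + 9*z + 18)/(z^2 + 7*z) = (z^2 + 9*z + 18)/(z*(z + 7))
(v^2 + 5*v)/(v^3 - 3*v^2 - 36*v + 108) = v*(v + 5)/(v^3 - 3*v^2 - 36*v + 108)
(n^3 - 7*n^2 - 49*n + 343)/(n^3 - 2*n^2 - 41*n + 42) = (n^2 - 49)/(n^2 + 5*n - 6)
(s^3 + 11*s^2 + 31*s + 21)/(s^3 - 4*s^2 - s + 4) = (s^2 + 10*s + 21)/(s^2 - 5*s + 4)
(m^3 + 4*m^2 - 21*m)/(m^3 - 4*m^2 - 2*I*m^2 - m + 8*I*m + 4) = m*(m^2 + 4*m - 21)/(m^3 - 2*m^2*(2 + I) + m*(-1 + 8*I) + 4)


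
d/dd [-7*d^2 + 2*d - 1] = 2 - 14*d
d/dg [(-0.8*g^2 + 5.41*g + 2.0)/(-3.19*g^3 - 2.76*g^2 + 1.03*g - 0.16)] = (-2.552*g^4 + 34.5158*g^3 + 33.2476*g^2 + 11.296*g - 2.9256)/(10.1761*g^6 + 17.6088*g^5 + 1.0462*g^4 - 4.6648*g^3 + 1.9441*g^2 - 0.3296*g + 0.0256)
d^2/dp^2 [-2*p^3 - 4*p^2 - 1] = -12*p - 8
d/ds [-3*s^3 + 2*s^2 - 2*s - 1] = -9*s^2 + 4*s - 2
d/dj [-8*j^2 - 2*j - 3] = -16*j - 2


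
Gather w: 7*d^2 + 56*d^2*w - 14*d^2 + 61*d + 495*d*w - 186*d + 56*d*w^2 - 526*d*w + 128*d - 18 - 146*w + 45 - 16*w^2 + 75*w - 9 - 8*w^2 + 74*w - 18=-7*d^2 + 3*d + w^2*(56*d - 24) + w*(56*d^2 - 31*d + 3)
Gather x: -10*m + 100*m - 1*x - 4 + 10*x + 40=90*m + 9*x + 36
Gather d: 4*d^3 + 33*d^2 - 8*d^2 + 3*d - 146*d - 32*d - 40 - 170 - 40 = 4*d^3 + 25*d^2 - 175*d - 250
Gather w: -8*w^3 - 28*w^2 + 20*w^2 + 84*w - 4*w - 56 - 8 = -8*w^3 - 8*w^2 + 80*w - 64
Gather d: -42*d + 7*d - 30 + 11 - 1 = -35*d - 20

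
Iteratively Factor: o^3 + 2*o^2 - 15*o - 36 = (o - 4)*(o^2 + 6*o + 9) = (o - 4)*(o + 3)*(o + 3)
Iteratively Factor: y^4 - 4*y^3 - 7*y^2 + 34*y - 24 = (y - 1)*(y^3 - 3*y^2 - 10*y + 24) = (y - 2)*(y - 1)*(y^2 - y - 12) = (y - 2)*(y - 1)*(y + 3)*(y - 4)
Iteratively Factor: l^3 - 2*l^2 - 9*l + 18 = (l - 3)*(l^2 + l - 6) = (l - 3)*(l - 2)*(l + 3)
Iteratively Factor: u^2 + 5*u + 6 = (u + 2)*(u + 3)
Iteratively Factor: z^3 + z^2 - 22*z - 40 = (z + 2)*(z^2 - z - 20) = (z + 2)*(z + 4)*(z - 5)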